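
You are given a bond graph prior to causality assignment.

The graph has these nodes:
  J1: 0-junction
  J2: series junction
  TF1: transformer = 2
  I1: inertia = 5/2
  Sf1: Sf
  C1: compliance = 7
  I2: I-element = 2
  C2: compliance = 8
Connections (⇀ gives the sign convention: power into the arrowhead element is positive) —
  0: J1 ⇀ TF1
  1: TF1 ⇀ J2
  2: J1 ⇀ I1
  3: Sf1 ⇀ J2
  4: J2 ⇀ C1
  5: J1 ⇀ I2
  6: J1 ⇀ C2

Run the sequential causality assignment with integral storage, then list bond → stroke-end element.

#3 |Sf1  (source Sf1 imposes f)
#1 |J2  (1-jn J2 has f-setter on 3)
#4 |J2  (J2: bond 3 brought flow, rest push out)
#0 |TF1  (TF TF1: opposite of bond 1)
#2 |I1  (prefer integral on I1)
#5 |I2  (prefer integral on I2)
#6 |J1  (J1 needs exactly one e-in)

#0 |TF1
#1 |J2
#2 |I1
#3 |Sf1
#4 |J2
#5 |I2
#6 |J1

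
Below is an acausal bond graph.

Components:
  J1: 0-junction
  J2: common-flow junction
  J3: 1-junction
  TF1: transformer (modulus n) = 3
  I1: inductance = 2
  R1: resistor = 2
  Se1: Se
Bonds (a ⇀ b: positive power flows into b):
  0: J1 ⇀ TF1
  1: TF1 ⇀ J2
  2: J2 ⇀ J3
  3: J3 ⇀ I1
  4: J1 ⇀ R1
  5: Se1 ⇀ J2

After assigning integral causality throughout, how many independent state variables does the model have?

β5 |J2  (Se1: effort source, stroke at far end)
β3 |I1  (I1 outputs flow p/I1)
β2 |J3  (common-f at J3 fixed by 3)
β1 |J2  (common-f at J2 fixed by 2)
β0 |TF1  (TF1 one-in-one-out from 1)
β4 |J1  (J1 needs exactly one e-in)

1  (I1 all integral)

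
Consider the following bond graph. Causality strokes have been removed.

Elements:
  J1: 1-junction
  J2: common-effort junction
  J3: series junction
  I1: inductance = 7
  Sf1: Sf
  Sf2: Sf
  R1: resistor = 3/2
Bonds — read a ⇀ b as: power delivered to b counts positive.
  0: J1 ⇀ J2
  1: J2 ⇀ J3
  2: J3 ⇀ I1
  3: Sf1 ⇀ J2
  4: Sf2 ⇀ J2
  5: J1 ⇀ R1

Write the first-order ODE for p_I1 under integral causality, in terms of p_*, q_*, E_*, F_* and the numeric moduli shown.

β3 stroke at Sf1  (Sf1 (Sf) sets flow on bond)
β4 stroke at Sf2  (Sf2: flow source, stroke at near end)
β2 stroke at I1  (I1 outputs flow p/I1)
β1 stroke at J3  (common-f at J3 fixed by 2)
β0 stroke at J2  (J2: last free bond brings effort in)
β5 stroke at J1  (1-jn J1 has f-setter on 0)

dp_I1/dt = 3*F_Sf1/2 + 3*F_Sf2/2 - 3*p_I1/14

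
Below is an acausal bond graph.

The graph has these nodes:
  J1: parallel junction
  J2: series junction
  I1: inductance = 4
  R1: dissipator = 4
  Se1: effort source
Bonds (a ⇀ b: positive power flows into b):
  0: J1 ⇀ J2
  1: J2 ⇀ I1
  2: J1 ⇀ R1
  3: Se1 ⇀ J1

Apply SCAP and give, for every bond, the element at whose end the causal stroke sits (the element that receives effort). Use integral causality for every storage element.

#0 stroke→J2
#1 stroke→I1
#2 stroke→R1
#3 stroke→J1

β3 →J1  (Se1 (Se) sets effort on bond)
β0 →J2  (common-e at J1 fixed by 3)
β2 →R1  (J1 effort already set via bond 3)
β1 →I1  (J2: last free bond brings flow in)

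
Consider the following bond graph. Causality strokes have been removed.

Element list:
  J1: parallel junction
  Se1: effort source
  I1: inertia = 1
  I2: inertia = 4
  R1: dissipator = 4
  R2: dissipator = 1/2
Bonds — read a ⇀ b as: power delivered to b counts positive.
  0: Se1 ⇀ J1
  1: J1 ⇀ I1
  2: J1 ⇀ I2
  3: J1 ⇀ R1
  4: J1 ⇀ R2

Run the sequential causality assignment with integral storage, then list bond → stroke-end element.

b0 stroke→J1  (Se1 (Se) sets effort on bond)
b1 stroke→I1  (J1: bond 0 brought effort, rest push out)
b2 stroke→I2  (J1 effort already set via bond 0)
b3 stroke→R1  (common-e at J1 fixed by 0)
b4 stroke→R2  (J1: bond 0 brought effort, rest push out)

bond 0 stroke→J1
bond 1 stroke→I1
bond 2 stroke→I2
bond 3 stroke→R1
bond 4 stroke→R2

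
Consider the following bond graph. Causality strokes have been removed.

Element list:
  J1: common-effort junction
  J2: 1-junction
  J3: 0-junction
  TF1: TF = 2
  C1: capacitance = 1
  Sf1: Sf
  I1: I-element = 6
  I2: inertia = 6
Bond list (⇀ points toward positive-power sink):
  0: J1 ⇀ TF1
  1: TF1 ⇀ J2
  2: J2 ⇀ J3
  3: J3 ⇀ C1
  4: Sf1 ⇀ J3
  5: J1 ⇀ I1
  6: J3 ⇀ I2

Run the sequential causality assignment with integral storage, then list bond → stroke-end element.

b4 stroke at Sf1  (Sf1: flow source, stroke at near end)
b3 stroke at J3  (C1: C, integral causality)
b2 stroke at J2  (J3 effort already set via bond 3)
b6 stroke at I2  (0-jn J3 has e-setter on 3)
b1 stroke at TF1  (J2: last free bond brings flow in)
b0 stroke at J1  (TF1 one-in-one-out from 1)
b5 stroke at I1  (J1: bond 0 brought effort, rest push out)

bond 0 stroke→J1
bond 1 stroke→TF1
bond 2 stroke→J2
bond 3 stroke→J3
bond 4 stroke→Sf1
bond 5 stroke→I1
bond 6 stroke→I2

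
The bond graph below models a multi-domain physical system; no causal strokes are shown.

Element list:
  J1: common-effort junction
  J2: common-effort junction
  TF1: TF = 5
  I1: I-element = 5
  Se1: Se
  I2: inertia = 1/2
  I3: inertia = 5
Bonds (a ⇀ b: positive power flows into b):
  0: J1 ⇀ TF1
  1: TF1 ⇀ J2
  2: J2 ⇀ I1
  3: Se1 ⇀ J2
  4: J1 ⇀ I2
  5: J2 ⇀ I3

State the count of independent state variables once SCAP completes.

3  (I1, I2, I3 all integral)

b3 stroke→J2  (Se1: effort source, stroke at far end)
b1 stroke→TF1  (0-jn J2 has e-setter on 3)
b2 stroke→I1  (0-jn J2 has e-setter on 3)
b5 stroke→I3  (common-e at J2 fixed by 3)
b0 stroke→J1  (through TF1, causality passes straight; one stroke at TF1)
b4 stroke→I2  (common-e at J1 fixed by 0)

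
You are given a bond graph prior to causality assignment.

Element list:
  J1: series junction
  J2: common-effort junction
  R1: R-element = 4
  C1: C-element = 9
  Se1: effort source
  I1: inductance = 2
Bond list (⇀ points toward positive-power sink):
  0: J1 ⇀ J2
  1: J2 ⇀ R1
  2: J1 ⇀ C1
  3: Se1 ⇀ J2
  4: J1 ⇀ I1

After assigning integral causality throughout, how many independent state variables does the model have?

β3 |J2  (Se1 (Se) sets effort on bond)
β0 |J1  (J2 effort already set via bond 3)
β1 |R1  (0-jn J2 has e-setter on 3)
β2 |J1  (C1 integral (e out))
β4 |I1  (J1: last free bond brings flow in)

2  (C1, I1 all integral)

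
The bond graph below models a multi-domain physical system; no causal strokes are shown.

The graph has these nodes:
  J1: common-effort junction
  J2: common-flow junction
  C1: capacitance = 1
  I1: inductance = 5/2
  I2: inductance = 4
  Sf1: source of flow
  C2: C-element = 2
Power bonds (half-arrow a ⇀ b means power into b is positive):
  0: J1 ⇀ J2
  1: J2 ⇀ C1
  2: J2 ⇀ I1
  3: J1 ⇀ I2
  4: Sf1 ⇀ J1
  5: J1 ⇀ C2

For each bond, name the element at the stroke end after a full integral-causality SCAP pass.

β0 |J2
β1 |J2
β2 |I1
β3 |I2
β4 |Sf1
β5 |J1

bond 4 stroke at Sf1  (Sf1 (Sf) sets flow on bond)
bond 1 stroke at J2  (C1: C, integral causality)
bond 2 stroke at I1  (I1 outputs flow p/I1)
bond 0 stroke at J2  (common-f at J2 fixed by 2)
bond 3 stroke at I2  (I2 outputs flow p/I2)
bond 5 stroke at J1  (J1: last free bond brings effort in)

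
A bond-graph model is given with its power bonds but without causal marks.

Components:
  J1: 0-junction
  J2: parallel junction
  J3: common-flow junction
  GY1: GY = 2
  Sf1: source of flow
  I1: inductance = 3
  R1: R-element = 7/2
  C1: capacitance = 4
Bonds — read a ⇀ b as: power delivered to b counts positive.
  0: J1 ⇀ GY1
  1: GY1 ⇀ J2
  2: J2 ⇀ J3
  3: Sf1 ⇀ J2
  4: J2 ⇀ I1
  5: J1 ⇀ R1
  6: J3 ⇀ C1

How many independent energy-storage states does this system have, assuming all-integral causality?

2  (C1, I1 all integral)

b3 |Sf1  (Sf1 (Sf) sets flow on bond)
b4 |I1  (prefer integral on I1)
b6 |J3  (prefer integral on C1)
b2 |J2  (J3 needs exactly one f-in)
b1 |GY1  (0-jn J2 has e-setter on 2)
b0 |GY1  (GY1: gyrator matches bond 1)
b5 |J1  (J1 needs exactly one e-in)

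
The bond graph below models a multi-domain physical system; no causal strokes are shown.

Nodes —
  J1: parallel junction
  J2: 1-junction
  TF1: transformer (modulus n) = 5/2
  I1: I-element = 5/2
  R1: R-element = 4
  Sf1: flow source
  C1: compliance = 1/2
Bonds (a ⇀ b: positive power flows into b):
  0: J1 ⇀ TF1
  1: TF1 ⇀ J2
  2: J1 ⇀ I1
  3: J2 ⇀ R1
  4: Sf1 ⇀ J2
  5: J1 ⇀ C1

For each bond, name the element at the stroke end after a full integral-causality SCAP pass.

#0 →TF1
#1 →J2
#2 →I1
#3 →J2
#4 →Sf1
#5 →J1

#4 stroke→Sf1  (Sf1 fixes flow; stroke at Sf1)
#1 stroke→J2  (1-jn J2 has f-setter on 4)
#3 stroke→J2  (common-f at J2 fixed by 4)
#0 stroke→TF1  (TF1: transformer flips bond 1)
#2 stroke→I1  (I1 outputs flow p/I1)
#5 stroke→J1  (closing 0-jn rule on J1)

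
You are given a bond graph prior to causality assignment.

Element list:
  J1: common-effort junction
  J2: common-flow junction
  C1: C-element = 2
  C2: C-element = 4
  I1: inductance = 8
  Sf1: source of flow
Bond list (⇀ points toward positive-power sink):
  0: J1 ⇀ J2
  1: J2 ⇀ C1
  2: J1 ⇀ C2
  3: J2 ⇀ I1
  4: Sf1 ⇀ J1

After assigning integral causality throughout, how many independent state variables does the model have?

#4 →Sf1  (Sf1 fixes flow; stroke at Sf1)
#1 →J2  (C1: C, integral causality)
#2 →J1  (C2 integral (e out))
#0 →J2  (J1 effort already set via bond 2)
#3 →I1  (J2: last free bond brings flow in)

3  (C1, C2, I1 all integral)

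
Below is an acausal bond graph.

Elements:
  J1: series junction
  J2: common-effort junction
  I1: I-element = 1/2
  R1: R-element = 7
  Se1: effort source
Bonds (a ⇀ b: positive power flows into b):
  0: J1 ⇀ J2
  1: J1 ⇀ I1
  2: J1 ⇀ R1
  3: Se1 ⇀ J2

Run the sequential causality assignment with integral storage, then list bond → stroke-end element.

#0 stroke→J1
#1 stroke→I1
#2 stroke→J1
#3 stroke→J2

b3 stroke at J2  (Se1: effort source, stroke at far end)
b0 stroke at J1  (J2: bond 3 brought effort, rest push out)
b1 stroke at I1  (I1 integral (f out))
b2 stroke at J1  (common-f at J1 fixed by 1)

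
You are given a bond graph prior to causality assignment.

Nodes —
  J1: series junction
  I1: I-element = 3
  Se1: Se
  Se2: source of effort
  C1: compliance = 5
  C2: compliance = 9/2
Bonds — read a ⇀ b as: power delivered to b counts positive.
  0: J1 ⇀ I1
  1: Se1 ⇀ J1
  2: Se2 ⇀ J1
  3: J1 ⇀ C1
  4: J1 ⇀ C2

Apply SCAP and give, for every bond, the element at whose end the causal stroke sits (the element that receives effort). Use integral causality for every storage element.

β0 →I1
β1 →J1
β2 →J1
β3 →J1
β4 →J1

β1 →J1  (source Se1 imposes e)
β2 →J1  (Se2: effort source, stroke at far end)
β0 →I1  (prefer integral on I1)
β3 →J1  (1-jn J1 has f-setter on 0)
β4 →J1  (J1: bond 0 brought flow, rest push out)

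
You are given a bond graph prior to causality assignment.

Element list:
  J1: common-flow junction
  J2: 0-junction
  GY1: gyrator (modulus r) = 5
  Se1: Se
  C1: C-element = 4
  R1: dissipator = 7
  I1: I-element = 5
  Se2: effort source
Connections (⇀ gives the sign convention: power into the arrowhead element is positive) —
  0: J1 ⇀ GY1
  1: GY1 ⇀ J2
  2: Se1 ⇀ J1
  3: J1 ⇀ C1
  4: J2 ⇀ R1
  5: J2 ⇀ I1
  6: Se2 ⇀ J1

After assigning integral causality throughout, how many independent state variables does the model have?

2  (C1, I1 all integral)

b2 stroke at J1  (source Se1 imposes e)
b6 stroke at J1  (Se2 (Se) sets effort on bond)
b3 stroke at J1  (prefer integral on C1)
b0 stroke at GY1  (only one flow-in slot at J1)
b1 stroke at GY1  (GY GY1: same side as bond 0)
b5 stroke at I1  (I1 outputs flow p/I1)
b4 stroke at J2  (only one effort-in slot at J2)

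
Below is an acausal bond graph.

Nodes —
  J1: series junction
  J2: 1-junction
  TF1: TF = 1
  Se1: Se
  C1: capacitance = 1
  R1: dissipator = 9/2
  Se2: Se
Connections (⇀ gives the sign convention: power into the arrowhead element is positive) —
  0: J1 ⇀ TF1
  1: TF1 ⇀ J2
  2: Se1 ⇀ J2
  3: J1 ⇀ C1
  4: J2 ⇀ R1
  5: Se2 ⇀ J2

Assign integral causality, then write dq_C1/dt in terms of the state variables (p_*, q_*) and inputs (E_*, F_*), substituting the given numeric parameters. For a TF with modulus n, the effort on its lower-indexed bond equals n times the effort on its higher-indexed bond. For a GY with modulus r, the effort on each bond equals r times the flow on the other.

dq_C1/dt = 2*E_Se1/9 + 2*E_Se2/9 - 2*q_C1/9

bond 2 stroke→J2  (Se1 (Se) sets effort on bond)
bond 5 stroke→J2  (source Se2 imposes e)
bond 3 stroke→J1  (C1 integral (e out))
bond 0 stroke→TF1  (J1 needs exactly one f-in)
bond 1 stroke→J2  (TF1 one-in-one-out from 0)
bond 4 stroke→R1  (J2: last free bond brings flow in)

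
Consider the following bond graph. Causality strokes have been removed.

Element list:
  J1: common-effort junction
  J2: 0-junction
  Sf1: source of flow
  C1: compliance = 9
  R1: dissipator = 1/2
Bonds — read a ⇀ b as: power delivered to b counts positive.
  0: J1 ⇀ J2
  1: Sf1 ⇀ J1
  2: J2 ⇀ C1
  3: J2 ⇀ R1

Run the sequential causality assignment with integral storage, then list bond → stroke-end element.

β1 stroke at Sf1  (source Sf1 imposes f)
β0 stroke at J1  (J1 needs exactly one e-in)
β2 stroke at J2  (C1 outputs effort q/C1)
β3 stroke at R1  (0-jn J2 has e-setter on 2)

#0 |J1
#1 |Sf1
#2 |J2
#3 |R1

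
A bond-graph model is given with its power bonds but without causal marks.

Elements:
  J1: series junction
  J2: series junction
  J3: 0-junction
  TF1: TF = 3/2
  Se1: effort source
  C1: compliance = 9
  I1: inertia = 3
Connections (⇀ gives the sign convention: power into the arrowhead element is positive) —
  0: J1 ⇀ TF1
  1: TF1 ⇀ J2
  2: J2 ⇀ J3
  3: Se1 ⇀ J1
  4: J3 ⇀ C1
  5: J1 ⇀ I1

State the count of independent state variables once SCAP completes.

β3 stroke→J1  (Se1: effort source, stroke at far end)
β4 stroke→J3  (C1 outputs effort q/C1)
β2 stroke→J2  (0-jn J3 has e-setter on 4)
β1 stroke→TF1  (closing 1-jn rule on J2)
β0 stroke→J1  (through TF1, causality passes straight; one stroke at TF1)
β5 stroke→I1  (only one flow-in slot at J1)

2  (C1, I1 all integral)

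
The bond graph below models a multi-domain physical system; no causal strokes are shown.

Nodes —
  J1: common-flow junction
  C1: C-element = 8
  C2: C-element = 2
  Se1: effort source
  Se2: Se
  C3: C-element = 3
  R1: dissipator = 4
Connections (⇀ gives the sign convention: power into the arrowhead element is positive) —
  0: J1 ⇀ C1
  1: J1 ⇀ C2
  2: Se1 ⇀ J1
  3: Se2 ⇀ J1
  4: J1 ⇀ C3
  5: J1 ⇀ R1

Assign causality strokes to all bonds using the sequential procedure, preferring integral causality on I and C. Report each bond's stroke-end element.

b2 |J1  (Se1: effort source, stroke at far end)
b3 |J1  (Se2 (Se) sets effort on bond)
b0 |J1  (C1: C, integral causality)
b1 |J1  (prefer integral on C2)
b4 |J1  (C3: C, integral causality)
b5 |R1  (J1: last free bond brings flow in)

bond 0 |J1
bond 1 |J1
bond 2 |J1
bond 3 |J1
bond 4 |J1
bond 5 |R1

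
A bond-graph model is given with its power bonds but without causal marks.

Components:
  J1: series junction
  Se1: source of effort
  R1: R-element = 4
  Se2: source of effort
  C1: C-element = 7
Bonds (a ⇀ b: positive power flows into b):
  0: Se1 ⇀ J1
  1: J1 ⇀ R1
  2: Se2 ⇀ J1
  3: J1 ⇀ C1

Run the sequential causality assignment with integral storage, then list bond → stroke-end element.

β0 stroke→J1
β1 stroke→R1
β2 stroke→J1
β3 stroke→J1

bond 0 →J1  (Se1 (Se) sets effort on bond)
bond 2 →J1  (source Se2 imposes e)
bond 3 →J1  (C1: C, integral causality)
bond 1 →R1  (J1 needs exactly one f-in)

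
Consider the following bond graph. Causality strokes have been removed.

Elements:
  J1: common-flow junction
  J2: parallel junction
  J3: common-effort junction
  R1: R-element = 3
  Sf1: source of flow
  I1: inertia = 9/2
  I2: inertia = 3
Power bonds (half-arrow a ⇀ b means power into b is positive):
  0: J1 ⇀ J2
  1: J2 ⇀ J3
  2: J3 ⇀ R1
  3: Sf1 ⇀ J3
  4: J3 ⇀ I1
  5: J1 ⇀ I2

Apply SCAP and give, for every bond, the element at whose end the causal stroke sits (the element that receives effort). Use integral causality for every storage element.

β0 |J1
β1 |J2
β2 |J3
β3 |Sf1
β4 |I1
β5 |I2

#3 |Sf1  (Sf1 (Sf) sets flow on bond)
#4 |I1  (I1: I, integral causality)
#5 |I2  (I2: I, integral causality)
#0 |J1  (1-jn J1 has f-setter on 5)
#1 |J2  (closing 0-jn rule on J2)
#2 |J3  (J3: last free bond brings effort in)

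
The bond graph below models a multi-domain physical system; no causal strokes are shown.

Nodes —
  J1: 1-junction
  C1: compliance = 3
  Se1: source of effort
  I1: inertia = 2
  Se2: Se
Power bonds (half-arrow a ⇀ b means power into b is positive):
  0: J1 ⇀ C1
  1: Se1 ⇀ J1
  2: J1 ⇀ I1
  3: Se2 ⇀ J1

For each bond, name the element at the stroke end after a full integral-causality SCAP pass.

#0 stroke at J1
#1 stroke at J1
#2 stroke at I1
#3 stroke at J1

bond 1 |J1  (Se1 fixes effort; stroke away)
bond 3 |J1  (Se2: effort source, stroke at far end)
bond 0 |J1  (C1 outputs effort q/C1)
bond 2 |I1  (only one flow-in slot at J1)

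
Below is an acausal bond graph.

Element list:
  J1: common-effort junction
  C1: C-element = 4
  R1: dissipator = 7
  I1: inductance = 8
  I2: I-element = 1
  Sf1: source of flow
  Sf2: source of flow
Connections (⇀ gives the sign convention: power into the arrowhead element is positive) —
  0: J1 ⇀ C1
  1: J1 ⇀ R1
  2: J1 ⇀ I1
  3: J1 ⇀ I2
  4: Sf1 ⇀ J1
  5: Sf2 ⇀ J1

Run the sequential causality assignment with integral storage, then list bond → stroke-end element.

#0 stroke at J1
#1 stroke at R1
#2 stroke at I1
#3 stroke at I2
#4 stroke at Sf1
#5 stroke at Sf2

b4 stroke at Sf1  (Sf1 (Sf) sets flow on bond)
b5 stroke at Sf2  (source Sf2 imposes f)
b0 stroke at J1  (C1 outputs effort q/C1)
b1 stroke at R1  (common-e at J1 fixed by 0)
b2 stroke at I1  (J1 effort already set via bond 0)
b3 stroke at I2  (0-jn J1 has e-setter on 0)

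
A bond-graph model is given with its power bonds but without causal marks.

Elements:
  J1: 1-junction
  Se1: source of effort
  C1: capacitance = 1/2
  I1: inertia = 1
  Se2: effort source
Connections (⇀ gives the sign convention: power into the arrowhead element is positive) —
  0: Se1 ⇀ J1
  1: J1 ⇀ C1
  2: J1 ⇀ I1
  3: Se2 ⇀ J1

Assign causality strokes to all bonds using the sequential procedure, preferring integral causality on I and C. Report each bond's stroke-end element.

bond 0 |J1  (Se1: effort source, stroke at far end)
bond 3 |J1  (Se2 (Se) sets effort on bond)
bond 1 |J1  (C1: C, integral causality)
bond 2 |I1  (J1 needs exactly one f-in)

#0 →J1
#1 →J1
#2 →I1
#3 →J1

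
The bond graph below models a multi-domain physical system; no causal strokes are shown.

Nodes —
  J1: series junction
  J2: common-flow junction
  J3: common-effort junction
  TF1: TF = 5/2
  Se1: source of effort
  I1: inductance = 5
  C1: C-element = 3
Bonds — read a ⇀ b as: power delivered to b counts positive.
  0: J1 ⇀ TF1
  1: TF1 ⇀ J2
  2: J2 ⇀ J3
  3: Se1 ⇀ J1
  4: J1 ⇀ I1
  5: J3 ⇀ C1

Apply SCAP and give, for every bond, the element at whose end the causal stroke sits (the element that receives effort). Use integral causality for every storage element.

b3 stroke at J1  (Se1 fixes effort; stroke away)
b4 stroke at I1  (I1 integral (f out))
b0 stroke at J1  (J1: bond 4 brought flow, rest push out)
b1 stroke at TF1  (TF1 one-in-one-out from 0)
b2 stroke at J2  (1-jn J2 has f-setter on 1)
b5 stroke at J3  (only one effort-in slot at J3)

β0 stroke at J1
β1 stroke at TF1
β2 stroke at J2
β3 stroke at J1
β4 stroke at I1
β5 stroke at J3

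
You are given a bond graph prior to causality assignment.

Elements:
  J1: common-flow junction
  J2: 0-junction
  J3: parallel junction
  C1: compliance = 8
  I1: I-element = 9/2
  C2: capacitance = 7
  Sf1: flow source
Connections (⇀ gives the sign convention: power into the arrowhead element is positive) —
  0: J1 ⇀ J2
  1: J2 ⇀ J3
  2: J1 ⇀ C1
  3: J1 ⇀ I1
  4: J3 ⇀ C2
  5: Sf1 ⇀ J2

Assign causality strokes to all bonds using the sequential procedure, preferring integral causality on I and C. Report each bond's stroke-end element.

b0 stroke→J1
b1 stroke→J2
b2 stroke→J1
b3 stroke→I1
b4 stroke→J3
b5 stroke→Sf1

bond 5 stroke at Sf1  (source Sf1 imposes f)
bond 2 stroke at J1  (C1 integral (e out))
bond 3 stroke at I1  (I1 integral (f out))
bond 0 stroke at J1  (J1: bond 3 brought flow, rest push out)
bond 1 stroke at J2  (J2 needs exactly one e-in)
bond 4 stroke at J3  (J3 needs exactly one e-in)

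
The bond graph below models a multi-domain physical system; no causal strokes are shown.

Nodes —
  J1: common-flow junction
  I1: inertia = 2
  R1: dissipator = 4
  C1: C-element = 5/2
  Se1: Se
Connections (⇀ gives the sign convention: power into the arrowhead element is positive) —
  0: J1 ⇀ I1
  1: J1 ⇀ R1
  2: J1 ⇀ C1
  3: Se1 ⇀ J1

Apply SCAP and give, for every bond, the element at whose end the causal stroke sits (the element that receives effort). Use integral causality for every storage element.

b3 →J1  (source Se1 imposes e)
b0 →I1  (I1 outputs flow p/I1)
b1 →J1  (1-jn J1 has f-setter on 0)
b2 →J1  (J1 flow already set via bond 0)

bond 0 stroke at I1
bond 1 stroke at J1
bond 2 stroke at J1
bond 3 stroke at J1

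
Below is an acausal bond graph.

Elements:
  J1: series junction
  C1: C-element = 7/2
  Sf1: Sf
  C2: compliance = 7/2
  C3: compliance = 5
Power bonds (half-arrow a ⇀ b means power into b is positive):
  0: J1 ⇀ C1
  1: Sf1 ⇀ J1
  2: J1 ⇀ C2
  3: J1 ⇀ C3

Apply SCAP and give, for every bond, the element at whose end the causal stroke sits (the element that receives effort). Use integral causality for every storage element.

#0 |J1
#1 |Sf1
#2 |J1
#3 |J1

#1 |Sf1  (source Sf1 imposes f)
#0 |J1  (J1: bond 1 brought flow, rest push out)
#2 |J1  (common-f at J1 fixed by 1)
#3 |J1  (J1: bond 1 brought flow, rest push out)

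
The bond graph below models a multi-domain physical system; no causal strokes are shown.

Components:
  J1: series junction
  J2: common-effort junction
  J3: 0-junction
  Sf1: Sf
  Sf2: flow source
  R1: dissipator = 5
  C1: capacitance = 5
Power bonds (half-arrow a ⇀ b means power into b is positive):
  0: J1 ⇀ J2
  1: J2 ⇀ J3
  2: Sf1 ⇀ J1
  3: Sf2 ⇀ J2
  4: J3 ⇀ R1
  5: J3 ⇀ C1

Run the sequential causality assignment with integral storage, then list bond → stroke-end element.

b0 |J1
b1 |J2
b2 |Sf1
b3 |Sf2
b4 |R1
b5 |J3

β2 →Sf1  (Sf1: flow source, stroke at near end)
β3 →Sf2  (Sf2 (Sf) sets flow on bond)
β0 →J1  (common-f at J1 fixed by 2)
β1 →J2  (only one effort-in slot at J2)
β5 →J3  (prefer integral on C1)
β4 →R1  (common-e at J3 fixed by 5)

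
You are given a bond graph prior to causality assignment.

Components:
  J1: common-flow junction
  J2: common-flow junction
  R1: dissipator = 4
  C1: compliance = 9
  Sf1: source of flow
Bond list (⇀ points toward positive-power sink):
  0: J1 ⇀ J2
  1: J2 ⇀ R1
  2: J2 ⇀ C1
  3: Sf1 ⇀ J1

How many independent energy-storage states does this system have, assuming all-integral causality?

b3 |Sf1  (source Sf1 imposes f)
b0 |J1  (1-jn J1 has f-setter on 3)
b1 |J2  (1-jn J2 has f-setter on 0)
b2 |J2  (1-jn J2 has f-setter on 0)

1  (C1 all integral)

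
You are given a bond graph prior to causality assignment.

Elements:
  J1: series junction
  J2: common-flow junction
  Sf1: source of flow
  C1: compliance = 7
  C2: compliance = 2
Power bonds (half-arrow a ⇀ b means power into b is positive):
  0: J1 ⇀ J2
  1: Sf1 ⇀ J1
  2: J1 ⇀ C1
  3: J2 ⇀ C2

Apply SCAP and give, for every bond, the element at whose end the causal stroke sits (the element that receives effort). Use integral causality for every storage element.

b0 stroke→J1
b1 stroke→Sf1
b2 stroke→J1
b3 stroke→J2

#1 stroke→Sf1  (Sf1 (Sf) sets flow on bond)
#0 stroke→J1  (1-jn J1 has f-setter on 1)
#2 stroke→J1  (common-f at J1 fixed by 1)
#3 stroke→J2  (J2: bond 0 brought flow, rest push out)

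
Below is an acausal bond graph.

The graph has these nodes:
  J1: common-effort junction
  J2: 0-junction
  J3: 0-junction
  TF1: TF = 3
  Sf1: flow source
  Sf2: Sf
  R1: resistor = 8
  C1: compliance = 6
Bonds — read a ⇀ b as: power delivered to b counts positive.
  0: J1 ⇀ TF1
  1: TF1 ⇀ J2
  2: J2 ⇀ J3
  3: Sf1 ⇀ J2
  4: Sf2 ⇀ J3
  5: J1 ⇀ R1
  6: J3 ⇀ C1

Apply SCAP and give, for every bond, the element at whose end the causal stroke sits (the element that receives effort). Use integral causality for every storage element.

β3 stroke→Sf1  (Sf1 (Sf) sets flow on bond)
β4 stroke→Sf2  (Sf2 (Sf) sets flow on bond)
β6 stroke→J3  (prefer integral on C1)
β2 stroke→J2  (common-e at J3 fixed by 6)
β1 stroke→TF1  (common-e at J2 fixed by 2)
β0 stroke→J1  (TF1 one-in-one-out from 1)
β5 stroke→R1  (J1: bond 0 brought effort, rest push out)

#0 stroke at J1
#1 stroke at TF1
#2 stroke at J2
#3 stroke at Sf1
#4 stroke at Sf2
#5 stroke at R1
#6 stroke at J3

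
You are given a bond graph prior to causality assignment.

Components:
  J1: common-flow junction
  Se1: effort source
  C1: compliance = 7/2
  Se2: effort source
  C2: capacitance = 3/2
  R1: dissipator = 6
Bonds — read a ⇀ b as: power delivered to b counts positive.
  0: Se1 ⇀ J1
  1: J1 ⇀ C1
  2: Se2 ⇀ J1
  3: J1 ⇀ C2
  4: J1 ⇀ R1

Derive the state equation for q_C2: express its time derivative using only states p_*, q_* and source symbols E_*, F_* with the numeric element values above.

dq_C2/dt = E_Se1/6 + E_Se2/6 - q_C1/21 - q_C2/9

β0 stroke at J1  (Se1: effort source, stroke at far end)
β2 stroke at J1  (Se2 (Se) sets effort on bond)
β1 stroke at J1  (C1 outputs effort q/C1)
β3 stroke at J1  (C2 outputs effort q/C2)
β4 stroke at R1  (J1 needs exactly one f-in)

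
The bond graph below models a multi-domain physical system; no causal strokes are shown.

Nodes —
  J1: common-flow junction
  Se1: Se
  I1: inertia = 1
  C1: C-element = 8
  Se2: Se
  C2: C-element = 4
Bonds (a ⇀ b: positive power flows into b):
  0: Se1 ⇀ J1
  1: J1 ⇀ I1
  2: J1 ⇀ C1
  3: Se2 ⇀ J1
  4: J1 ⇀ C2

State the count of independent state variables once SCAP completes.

b0 →J1  (source Se1 imposes e)
b3 →J1  (source Se2 imposes e)
b1 →I1  (prefer integral on I1)
b2 →J1  (common-f at J1 fixed by 1)
b4 →J1  (common-f at J1 fixed by 1)

3  (C1, C2, I1 all integral)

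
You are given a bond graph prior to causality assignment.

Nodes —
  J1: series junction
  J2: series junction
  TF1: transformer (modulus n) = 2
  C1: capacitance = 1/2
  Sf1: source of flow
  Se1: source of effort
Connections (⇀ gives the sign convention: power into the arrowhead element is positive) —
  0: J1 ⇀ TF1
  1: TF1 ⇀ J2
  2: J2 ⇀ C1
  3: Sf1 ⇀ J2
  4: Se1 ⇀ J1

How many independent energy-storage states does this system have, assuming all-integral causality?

1  (C1 all integral)

#3 |Sf1  (Sf1 (Sf) sets flow on bond)
#4 |J1  (Se1 fixes effort; stroke away)
#0 |TF1  (J1: last free bond brings flow in)
#1 |J2  (J2 flow already set via bond 3)
#2 |J2  (J2 flow already set via bond 3)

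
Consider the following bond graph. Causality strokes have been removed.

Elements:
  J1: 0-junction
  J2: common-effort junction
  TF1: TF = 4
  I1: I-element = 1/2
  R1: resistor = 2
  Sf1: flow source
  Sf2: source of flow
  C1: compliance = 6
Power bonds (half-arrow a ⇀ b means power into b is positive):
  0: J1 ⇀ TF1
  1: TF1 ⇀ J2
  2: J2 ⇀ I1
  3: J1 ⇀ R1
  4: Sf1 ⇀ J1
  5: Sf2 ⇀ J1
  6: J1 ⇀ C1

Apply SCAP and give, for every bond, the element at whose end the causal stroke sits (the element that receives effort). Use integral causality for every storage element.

#4 |Sf1  (Sf1 (Sf) sets flow on bond)
#5 |Sf2  (Sf2: flow source, stroke at near end)
#2 |I1  (I1: I, integral causality)
#1 |J2  (J2: last free bond brings effort in)
#0 |TF1  (through TF1, causality passes straight; one stroke at TF1)
#6 |J1  (C1 integral (e out))
#3 |R1  (common-e at J1 fixed by 6)

bond 0 →TF1
bond 1 →J2
bond 2 →I1
bond 3 →R1
bond 4 →Sf1
bond 5 →Sf2
bond 6 →J1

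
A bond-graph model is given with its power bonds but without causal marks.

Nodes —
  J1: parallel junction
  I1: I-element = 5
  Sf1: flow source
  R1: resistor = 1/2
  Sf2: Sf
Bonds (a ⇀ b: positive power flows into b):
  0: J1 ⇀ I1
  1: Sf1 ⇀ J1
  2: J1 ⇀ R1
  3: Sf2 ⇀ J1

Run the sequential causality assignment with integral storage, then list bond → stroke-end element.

#1 stroke at Sf1  (Sf1 fixes flow; stroke at Sf1)
#3 stroke at Sf2  (Sf2: flow source, stroke at near end)
#0 stroke at I1  (I1: I, integral causality)
#2 stroke at J1  (closing 0-jn rule on J1)

#0 stroke→I1
#1 stroke→Sf1
#2 stroke→J1
#3 stroke→Sf2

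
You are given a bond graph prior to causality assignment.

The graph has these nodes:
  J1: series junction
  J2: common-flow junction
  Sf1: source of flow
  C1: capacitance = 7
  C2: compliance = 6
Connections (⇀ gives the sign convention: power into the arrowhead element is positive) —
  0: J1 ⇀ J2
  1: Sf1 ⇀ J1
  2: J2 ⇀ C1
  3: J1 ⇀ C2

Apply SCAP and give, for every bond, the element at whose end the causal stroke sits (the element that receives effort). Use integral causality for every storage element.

β1 stroke→Sf1  (Sf1: flow source, stroke at near end)
β0 stroke→J1  (J1 flow already set via bond 1)
β3 stroke→J1  (1-jn J1 has f-setter on 1)
β2 stroke→J2  (common-f at J2 fixed by 0)

b0 →J1
b1 →Sf1
b2 →J2
b3 →J1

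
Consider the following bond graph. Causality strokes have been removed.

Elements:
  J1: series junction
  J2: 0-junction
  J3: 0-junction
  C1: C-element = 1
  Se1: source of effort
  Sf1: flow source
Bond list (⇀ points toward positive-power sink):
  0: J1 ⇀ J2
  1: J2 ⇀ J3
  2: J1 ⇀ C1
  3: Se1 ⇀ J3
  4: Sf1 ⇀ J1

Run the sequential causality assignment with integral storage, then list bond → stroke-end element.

b3 |J3  (Se1 (Se) sets effort on bond)
b4 |Sf1  (Sf1 (Sf) sets flow on bond)
b0 |J1  (J1 flow already set via bond 4)
b2 |J1  (1-jn J1 has f-setter on 4)
b1 |J2  (closing 0-jn rule on J2)

#0 stroke→J1
#1 stroke→J2
#2 stroke→J1
#3 stroke→J3
#4 stroke→Sf1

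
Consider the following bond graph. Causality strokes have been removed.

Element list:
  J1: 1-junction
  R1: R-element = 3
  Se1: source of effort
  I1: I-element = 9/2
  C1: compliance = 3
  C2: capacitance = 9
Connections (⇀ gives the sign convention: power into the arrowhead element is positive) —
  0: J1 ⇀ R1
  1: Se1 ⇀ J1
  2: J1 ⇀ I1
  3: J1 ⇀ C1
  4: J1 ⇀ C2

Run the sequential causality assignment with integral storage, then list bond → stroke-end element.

β0 |J1
β1 |J1
β2 |I1
β3 |J1
β4 |J1

bond 1 |J1  (Se1: effort source, stroke at far end)
bond 2 |I1  (I1: I, integral causality)
bond 0 |J1  (J1: bond 2 brought flow, rest push out)
bond 3 |J1  (J1 flow already set via bond 2)
bond 4 |J1  (J1 flow already set via bond 2)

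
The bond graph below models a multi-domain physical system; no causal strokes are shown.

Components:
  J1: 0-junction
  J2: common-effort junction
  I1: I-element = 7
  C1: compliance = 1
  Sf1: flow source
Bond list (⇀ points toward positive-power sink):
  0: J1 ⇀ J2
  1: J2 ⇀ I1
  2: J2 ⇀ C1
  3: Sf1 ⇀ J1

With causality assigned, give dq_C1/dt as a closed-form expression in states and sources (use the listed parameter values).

β3 |Sf1  (source Sf1 imposes f)
β0 |J1  (only one effort-in slot at J1)
β1 |I1  (I1 integral (f out))
β2 |J2  (only one effort-in slot at J2)

dq_C1/dt = F_Sf1 - p_I1/7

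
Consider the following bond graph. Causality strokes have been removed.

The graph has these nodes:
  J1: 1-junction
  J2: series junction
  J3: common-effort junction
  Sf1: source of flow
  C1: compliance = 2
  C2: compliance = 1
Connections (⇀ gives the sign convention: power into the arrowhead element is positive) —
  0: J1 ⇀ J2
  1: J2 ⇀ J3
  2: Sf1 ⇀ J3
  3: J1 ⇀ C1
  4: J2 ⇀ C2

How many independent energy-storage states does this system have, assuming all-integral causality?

2  (C1, C2 all integral)

#2 →Sf1  (Sf1 (Sf) sets flow on bond)
#1 →J3  (J3: last free bond brings effort in)
#0 →J2  (J2 flow already set via bond 1)
#4 →J2  (J2 flow already set via bond 1)
#3 →J1  (1-jn J1 has f-setter on 0)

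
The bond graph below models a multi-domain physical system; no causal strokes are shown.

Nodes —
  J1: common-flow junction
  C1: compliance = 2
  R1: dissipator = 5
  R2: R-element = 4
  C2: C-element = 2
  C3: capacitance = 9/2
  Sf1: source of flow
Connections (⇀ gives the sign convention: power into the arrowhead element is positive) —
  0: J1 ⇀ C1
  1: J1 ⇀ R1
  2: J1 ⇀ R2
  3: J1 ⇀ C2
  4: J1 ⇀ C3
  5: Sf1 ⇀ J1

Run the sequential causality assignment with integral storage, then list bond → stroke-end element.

bond 5 stroke at Sf1  (Sf1: flow source, stroke at near end)
bond 0 stroke at J1  (common-f at J1 fixed by 5)
bond 1 stroke at J1  (1-jn J1 has f-setter on 5)
bond 2 stroke at J1  (J1 flow already set via bond 5)
bond 3 stroke at J1  (J1: bond 5 brought flow, rest push out)
bond 4 stroke at J1  (J1 flow already set via bond 5)

bond 0 →J1
bond 1 →J1
bond 2 →J1
bond 3 →J1
bond 4 →J1
bond 5 →Sf1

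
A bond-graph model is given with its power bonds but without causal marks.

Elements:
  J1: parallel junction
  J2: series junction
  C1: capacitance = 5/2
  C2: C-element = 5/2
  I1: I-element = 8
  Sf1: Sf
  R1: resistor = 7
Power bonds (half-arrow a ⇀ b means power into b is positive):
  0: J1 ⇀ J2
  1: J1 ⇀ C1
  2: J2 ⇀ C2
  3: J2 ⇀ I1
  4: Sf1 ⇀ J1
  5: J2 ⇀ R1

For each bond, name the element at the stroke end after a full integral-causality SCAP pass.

b4 →Sf1  (source Sf1 imposes f)
b1 →J1  (C1 outputs effort q/C1)
b0 →J2  (0-jn J1 has e-setter on 1)
b2 →J2  (C2 integral (e out))
b3 →I1  (I1 integral (f out))
b5 →J2  (J2: bond 3 brought flow, rest push out)

β0 |J2
β1 |J1
β2 |J2
β3 |I1
β4 |Sf1
β5 |J2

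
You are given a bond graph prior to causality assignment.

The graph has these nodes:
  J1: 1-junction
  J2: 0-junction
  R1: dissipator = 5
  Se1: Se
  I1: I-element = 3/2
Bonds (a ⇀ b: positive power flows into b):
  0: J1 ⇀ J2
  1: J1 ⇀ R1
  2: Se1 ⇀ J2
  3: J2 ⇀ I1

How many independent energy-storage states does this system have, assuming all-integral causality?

1  (I1 all integral)

#2 stroke→J2  (Se1: effort source, stroke at far end)
#0 stroke→J1  (J2: bond 2 brought effort, rest push out)
#3 stroke→I1  (common-e at J2 fixed by 2)
#1 stroke→R1  (only one flow-in slot at J1)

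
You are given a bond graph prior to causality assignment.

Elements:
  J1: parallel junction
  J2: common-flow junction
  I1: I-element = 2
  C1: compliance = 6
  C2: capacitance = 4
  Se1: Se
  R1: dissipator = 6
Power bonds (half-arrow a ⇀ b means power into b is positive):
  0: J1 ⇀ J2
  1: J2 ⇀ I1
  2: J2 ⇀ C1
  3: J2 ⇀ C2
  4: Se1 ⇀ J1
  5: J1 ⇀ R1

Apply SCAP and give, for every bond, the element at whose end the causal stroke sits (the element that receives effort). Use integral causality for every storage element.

#0 stroke→J2
#1 stroke→I1
#2 stroke→J2
#3 stroke→J2
#4 stroke→J1
#5 stroke→R1

β4 stroke→J1  (Se1 fixes effort; stroke away)
β0 stroke→J2  (0-jn J1 has e-setter on 4)
β5 stroke→R1  (0-jn J1 has e-setter on 4)
β1 stroke→I1  (I1 integral (f out))
β2 stroke→J2  (J2 flow already set via bond 1)
β3 stroke→J2  (common-f at J2 fixed by 1)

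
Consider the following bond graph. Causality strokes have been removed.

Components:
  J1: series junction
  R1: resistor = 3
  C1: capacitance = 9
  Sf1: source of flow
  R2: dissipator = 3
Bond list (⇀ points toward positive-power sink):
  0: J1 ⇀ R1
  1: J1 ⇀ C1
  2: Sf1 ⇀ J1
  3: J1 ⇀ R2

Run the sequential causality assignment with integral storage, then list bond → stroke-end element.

b2 →Sf1  (source Sf1 imposes f)
b0 →J1  (J1: bond 2 brought flow, rest push out)
b1 →J1  (J1 flow already set via bond 2)
b3 →J1  (J1 flow already set via bond 2)

β0 stroke at J1
β1 stroke at J1
β2 stroke at Sf1
β3 stroke at J1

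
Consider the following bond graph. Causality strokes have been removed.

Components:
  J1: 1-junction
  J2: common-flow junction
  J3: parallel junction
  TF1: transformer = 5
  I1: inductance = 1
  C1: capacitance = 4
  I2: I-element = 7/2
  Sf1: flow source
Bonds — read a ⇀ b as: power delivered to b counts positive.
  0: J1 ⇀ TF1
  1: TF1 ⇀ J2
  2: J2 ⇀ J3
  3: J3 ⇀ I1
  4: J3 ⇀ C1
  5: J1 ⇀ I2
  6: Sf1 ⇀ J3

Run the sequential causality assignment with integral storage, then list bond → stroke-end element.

#6 |Sf1  (Sf1: flow source, stroke at near end)
#3 |I1  (I1: I, integral causality)
#4 |J3  (C1: C, integral causality)
#2 |J2  (J3: bond 4 brought effort, rest push out)
#1 |TF1  (only one flow-in slot at J2)
#0 |J1  (TF TF1: opposite of bond 1)
#5 |I2  (closing 1-jn rule on J1)

bond 0 →J1
bond 1 →TF1
bond 2 →J2
bond 3 →I1
bond 4 →J3
bond 5 →I2
bond 6 →Sf1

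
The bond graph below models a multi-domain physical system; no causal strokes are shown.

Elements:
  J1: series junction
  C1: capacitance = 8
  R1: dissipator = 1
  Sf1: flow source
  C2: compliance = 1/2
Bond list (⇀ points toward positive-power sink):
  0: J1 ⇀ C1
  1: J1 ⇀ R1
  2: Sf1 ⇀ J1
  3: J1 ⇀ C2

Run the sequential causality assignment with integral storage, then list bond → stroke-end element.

#0 stroke→J1
#1 stroke→J1
#2 stroke→Sf1
#3 stroke→J1

#2 stroke→Sf1  (Sf1 fixes flow; stroke at Sf1)
#0 stroke→J1  (J1: bond 2 brought flow, rest push out)
#1 stroke→J1  (J1 flow already set via bond 2)
#3 stroke→J1  (1-jn J1 has f-setter on 2)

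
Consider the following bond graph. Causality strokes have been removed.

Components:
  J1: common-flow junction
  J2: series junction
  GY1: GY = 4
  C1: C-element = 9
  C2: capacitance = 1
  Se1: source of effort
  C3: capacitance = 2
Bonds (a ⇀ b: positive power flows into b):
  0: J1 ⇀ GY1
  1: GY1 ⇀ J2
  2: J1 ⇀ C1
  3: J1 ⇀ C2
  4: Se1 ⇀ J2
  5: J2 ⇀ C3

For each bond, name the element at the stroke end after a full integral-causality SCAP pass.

bond 4 stroke at J2  (source Se1 imposes e)
bond 2 stroke at J1  (C1: C, integral causality)
bond 3 stroke at J1  (prefer integral on C2)
bond 0 stroke at GY1  (J1 needs exactly one f-in)
bond 1 stroke at GY1  (GY1 both-in/both-out from 0)
bond 5 stroke at J2  (common-f at J2 fixed by 1)

#0 →GY1
#1 →GY1
#2 →J1
#3 →J1
#4 →J2
#5 →J2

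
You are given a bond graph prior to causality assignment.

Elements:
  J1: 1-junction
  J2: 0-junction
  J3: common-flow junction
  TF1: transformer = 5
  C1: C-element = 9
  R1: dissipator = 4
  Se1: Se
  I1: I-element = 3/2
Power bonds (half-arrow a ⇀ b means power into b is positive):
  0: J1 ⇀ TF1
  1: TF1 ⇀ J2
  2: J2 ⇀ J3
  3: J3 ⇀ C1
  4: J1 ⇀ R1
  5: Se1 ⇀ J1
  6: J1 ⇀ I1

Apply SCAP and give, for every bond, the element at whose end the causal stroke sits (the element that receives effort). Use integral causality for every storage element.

#5 →J1  (Se1 (Se) sets effort on bond)
#3 →J3  (C1 integral (e out))
#2 →J2  (only one flow-in slot at J3)
#1 →TF1  (J2 effort already set via bond 2)
#0 →J1  (TF1: transformer flips bond 1)
#6 →I1  (prefer integral on I1)
#4 →J1  (J1: bond 6 brought flow, rest push out)

bond 0 |J1
bond 1 |TF1
bond 2 |J2
bond 3 |J3
bond 4 |J1
bond 5 |J1
bond 6 |I1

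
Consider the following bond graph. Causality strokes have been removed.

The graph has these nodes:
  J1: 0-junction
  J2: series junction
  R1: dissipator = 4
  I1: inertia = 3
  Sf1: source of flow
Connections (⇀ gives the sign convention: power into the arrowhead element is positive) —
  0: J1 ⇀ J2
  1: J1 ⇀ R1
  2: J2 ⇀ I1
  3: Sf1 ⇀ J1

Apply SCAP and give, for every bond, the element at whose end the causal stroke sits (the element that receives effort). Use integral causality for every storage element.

b0 stroke at J2
b1 stroke at J1
b2 stroke at I1
b3 stroke at Sf1

#3 |Sf1  (source Sf1 imposes f)
#2 |I1  (prefer integral on I1)
#0 |J2  (J2 flow already set via bond 2)
#1 |J1  (J1: last free bond brings effort in)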